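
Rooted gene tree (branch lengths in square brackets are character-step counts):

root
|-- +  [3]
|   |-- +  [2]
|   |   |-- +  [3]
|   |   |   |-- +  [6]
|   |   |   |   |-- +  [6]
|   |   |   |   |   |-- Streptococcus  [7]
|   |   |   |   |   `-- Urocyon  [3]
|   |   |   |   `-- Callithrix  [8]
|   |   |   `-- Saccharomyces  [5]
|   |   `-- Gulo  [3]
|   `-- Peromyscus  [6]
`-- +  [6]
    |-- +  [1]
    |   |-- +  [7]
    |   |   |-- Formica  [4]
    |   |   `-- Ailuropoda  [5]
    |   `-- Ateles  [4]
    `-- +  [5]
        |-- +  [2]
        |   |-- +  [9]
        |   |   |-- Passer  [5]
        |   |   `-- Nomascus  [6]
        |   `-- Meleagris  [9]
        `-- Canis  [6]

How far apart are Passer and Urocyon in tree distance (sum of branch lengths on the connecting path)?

50

The path runs Passer → … → MRCA → … → Urocyon; the MRCA is the root of the tree.
Branch lengths along that path: 5 + 9 + 2 + 5 + 6 + 3 + 2 + 3 + 6 + 6 + 3 = 50.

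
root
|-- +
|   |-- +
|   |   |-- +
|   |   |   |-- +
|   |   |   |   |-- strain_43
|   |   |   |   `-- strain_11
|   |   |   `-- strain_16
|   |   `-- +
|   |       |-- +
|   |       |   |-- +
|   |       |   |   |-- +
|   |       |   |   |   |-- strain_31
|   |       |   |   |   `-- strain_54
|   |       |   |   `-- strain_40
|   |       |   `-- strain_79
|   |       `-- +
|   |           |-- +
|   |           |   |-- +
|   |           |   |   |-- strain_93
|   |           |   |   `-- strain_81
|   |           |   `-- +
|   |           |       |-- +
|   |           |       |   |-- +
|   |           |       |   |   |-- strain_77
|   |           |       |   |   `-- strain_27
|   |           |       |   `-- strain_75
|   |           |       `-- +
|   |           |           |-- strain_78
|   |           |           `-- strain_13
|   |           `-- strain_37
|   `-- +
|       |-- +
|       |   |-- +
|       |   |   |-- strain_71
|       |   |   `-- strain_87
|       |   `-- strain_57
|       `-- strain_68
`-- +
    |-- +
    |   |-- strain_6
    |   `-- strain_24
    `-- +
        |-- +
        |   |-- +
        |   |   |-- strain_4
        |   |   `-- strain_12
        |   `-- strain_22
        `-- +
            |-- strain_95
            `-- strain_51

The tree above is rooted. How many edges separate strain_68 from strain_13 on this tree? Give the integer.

9

The MRCA of strain_68 and strain_13 is the node subtending ((((strain_43,strain_11),strain_16),((((strain_31,strain_54),strain_40),strain_79),(((strain_93,strain_81),(((strain_77,strain_27),strain_75),(strain_78,strain_13))),strain_37))),(((strain_71,strain_87),strain_57),strain_68)).
From strain_68 up to that node: 2 branches. From strain_13 up to the same node: 7 branches. Total: 2 + 7 = 9.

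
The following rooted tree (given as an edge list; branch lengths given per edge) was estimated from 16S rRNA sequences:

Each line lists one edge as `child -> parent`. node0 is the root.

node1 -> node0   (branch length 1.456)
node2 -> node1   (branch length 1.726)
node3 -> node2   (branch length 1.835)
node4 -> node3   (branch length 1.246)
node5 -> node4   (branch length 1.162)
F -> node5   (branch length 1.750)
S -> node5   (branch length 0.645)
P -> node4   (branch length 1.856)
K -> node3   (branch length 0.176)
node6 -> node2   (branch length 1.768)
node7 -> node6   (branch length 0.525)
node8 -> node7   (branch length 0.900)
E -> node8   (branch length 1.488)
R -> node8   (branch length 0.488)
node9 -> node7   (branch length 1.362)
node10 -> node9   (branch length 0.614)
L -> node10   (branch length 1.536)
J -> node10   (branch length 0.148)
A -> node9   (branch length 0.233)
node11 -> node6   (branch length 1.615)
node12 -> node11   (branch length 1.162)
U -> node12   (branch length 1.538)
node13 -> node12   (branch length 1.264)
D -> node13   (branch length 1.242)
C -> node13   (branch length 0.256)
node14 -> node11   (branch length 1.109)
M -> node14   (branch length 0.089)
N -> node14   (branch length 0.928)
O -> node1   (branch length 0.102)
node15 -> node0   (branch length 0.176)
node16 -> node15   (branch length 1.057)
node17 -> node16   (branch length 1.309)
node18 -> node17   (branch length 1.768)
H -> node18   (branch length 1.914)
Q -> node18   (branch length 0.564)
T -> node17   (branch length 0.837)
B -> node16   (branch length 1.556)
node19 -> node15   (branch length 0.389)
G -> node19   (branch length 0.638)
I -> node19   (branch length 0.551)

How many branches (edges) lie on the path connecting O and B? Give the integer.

5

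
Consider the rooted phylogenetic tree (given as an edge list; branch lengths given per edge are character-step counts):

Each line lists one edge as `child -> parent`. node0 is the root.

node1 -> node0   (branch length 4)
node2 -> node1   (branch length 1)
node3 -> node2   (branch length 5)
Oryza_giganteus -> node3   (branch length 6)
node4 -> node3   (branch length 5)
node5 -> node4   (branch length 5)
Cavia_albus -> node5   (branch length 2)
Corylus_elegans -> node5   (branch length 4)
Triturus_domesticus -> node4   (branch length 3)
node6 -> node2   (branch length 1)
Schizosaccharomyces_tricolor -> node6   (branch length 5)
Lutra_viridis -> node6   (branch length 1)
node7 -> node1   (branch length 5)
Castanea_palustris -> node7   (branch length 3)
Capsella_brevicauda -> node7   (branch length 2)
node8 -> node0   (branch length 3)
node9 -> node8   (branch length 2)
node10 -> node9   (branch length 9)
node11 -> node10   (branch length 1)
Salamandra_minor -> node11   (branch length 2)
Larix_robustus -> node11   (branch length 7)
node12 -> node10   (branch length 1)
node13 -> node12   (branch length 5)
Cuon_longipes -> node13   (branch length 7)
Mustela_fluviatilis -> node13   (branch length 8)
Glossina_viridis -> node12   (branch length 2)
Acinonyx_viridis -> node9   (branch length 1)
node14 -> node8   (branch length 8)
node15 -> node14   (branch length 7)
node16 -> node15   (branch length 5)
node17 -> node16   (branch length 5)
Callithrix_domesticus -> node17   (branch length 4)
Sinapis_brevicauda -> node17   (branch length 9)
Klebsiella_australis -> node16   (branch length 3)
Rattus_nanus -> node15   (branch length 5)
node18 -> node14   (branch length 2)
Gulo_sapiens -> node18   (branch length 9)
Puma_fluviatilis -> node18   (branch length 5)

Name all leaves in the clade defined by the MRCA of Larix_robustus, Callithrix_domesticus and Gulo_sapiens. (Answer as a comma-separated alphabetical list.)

Acinonyx_viridis, Callithrix_domesticus, Cuon_longipes, Glossina_viridis, Gulo_sapiens, Klebsiella_australis, Larix_robustus, Mustela_fluviatilis, Puma_fluviatilis, Rattus_nanus, Salamandra_minor, Sinapis_brevicauda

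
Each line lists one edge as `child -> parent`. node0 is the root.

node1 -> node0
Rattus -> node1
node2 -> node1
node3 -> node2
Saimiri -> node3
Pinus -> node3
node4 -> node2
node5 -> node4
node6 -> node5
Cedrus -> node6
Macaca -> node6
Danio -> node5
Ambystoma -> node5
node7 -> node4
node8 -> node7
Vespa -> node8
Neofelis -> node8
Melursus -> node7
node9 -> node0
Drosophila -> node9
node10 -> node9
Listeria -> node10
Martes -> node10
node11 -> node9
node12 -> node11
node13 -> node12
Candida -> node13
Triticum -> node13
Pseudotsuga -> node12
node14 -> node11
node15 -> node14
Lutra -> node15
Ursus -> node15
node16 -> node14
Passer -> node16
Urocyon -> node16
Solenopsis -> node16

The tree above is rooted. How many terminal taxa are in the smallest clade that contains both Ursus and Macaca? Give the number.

The MRCA of Ursus and Macaca is the root, so the clade is the entire tree.
That clade contains 21 terminal taxa: Ambystoma, Candida, Cedrus, Danio, Drosophila, Listeria, Lutra, Macaca, Martes, Melursus, Neofelis, Passer, Pinus, Pseudotsuga, Rattus, Saimiri, Solenopsis, Triticum, Urocyon, Ursus, Vespa.

21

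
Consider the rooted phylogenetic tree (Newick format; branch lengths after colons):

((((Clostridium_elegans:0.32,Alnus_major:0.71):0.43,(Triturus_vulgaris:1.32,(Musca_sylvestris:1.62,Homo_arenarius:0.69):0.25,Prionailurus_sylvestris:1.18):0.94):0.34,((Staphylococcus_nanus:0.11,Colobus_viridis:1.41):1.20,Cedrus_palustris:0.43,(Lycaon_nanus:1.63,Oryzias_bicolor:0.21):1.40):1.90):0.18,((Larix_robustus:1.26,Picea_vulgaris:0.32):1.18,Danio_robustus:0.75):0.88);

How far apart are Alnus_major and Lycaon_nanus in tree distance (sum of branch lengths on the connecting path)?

6.41

The path runs Alnus_major → … → MRCA → … → Lycaon_nanus; the MRCA is the node subtending (((Clostridium_elegans,Alnus_major),(Triturus_vulgaris,(Musca_sylvestris,Homo_arenarius),Prionailurus_sylvestris)),((Staphylococcus_nanus,Colobus_viridis),Cedrus_palustris,(Lycaon_nanus,Oryzias_bicolor))).
Branch lengths along that path: 0.71 + 0.43 + 0.34 + 1.90 + 1.40 + 1.63 = 6.41.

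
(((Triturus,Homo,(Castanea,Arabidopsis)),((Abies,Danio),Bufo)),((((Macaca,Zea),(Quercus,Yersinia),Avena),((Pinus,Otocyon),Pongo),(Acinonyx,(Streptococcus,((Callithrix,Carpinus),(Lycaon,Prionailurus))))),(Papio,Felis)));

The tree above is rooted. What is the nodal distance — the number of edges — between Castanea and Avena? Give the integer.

8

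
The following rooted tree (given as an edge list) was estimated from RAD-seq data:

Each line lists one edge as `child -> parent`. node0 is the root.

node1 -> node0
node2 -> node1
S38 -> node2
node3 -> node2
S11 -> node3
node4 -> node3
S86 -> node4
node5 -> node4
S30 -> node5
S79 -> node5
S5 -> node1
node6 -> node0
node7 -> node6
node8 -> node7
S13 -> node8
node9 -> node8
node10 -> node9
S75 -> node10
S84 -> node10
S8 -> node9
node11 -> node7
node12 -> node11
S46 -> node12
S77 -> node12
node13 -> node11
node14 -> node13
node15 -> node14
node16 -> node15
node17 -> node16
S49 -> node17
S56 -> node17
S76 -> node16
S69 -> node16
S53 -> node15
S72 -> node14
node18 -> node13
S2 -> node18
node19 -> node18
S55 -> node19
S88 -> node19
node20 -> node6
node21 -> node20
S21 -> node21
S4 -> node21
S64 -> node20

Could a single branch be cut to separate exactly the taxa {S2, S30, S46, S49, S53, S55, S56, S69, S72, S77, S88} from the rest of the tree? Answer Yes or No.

No

The MRCA of the listed taxa is the root, so the smallest clade containing them is the whole tree.
That clade also contains S11, S13, S21, S38, S4, S5, S64, S75, S76, S79, S8, S84, S86, which are not in the proposed group, so the group is not monophyletic.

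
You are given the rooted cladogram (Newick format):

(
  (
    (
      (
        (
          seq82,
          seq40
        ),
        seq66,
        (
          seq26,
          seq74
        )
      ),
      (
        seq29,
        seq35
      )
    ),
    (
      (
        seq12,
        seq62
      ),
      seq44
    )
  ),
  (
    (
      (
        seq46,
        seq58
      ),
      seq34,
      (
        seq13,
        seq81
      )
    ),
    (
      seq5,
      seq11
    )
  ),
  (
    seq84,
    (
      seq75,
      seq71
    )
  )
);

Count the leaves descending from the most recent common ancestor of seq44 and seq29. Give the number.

The MRCA of seq44 and seq29 is the node subtending ((((seq82,seq40),seq66,(seq26,seq74)),(seq29,seq35)),((seq12,seq62),seq44)).
That clade contains 10 terminal taxa: seq12, seq26, seq29, seq35, seq40, seq44, seq62, seq66, seq74, seq82.

10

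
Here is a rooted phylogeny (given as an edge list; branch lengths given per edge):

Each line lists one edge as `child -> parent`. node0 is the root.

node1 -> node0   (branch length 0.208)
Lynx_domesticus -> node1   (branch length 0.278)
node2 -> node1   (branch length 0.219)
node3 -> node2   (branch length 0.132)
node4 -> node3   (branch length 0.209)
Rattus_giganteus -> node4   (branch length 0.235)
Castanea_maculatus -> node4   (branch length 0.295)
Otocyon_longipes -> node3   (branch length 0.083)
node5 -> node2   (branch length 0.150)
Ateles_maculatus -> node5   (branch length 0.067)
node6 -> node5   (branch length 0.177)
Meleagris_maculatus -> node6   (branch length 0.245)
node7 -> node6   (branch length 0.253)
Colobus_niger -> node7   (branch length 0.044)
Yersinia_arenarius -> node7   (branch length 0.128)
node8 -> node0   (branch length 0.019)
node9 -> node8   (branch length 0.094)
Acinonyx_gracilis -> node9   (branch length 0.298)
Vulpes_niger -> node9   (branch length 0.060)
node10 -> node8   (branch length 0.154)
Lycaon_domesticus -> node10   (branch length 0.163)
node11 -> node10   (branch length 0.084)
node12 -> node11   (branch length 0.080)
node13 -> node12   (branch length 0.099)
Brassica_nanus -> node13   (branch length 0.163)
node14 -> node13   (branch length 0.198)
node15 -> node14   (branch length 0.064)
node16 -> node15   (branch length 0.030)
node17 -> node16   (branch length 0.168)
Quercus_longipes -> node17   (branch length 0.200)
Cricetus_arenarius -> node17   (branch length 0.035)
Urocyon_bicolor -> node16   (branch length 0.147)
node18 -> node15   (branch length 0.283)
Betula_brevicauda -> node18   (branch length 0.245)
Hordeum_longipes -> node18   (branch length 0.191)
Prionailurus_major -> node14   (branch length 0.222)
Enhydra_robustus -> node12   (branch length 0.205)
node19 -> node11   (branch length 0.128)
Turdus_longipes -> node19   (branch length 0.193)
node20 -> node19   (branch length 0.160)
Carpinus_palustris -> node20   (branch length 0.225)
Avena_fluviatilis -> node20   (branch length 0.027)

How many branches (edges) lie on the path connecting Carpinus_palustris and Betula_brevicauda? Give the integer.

9

The MRCA of Carpinus_palustris and Betula_brevicauda is the node subtending (((Brassica_nanus,((((Quercus_longipes,Cricetus_arenarius),Urocyon_bicolor),(Betula_brevicauda,Hordeum_longipes)),Prionailurus_major)),Enhydra_robustus),(Turdus_longipes,(Carpinus_palustris,Avena_fluviatilis))).
From Carpinus_palustris up to that node: 3 branches. From Betula_brevicauda up to the same node: 6 branches. Total: 3 + 6 = 9.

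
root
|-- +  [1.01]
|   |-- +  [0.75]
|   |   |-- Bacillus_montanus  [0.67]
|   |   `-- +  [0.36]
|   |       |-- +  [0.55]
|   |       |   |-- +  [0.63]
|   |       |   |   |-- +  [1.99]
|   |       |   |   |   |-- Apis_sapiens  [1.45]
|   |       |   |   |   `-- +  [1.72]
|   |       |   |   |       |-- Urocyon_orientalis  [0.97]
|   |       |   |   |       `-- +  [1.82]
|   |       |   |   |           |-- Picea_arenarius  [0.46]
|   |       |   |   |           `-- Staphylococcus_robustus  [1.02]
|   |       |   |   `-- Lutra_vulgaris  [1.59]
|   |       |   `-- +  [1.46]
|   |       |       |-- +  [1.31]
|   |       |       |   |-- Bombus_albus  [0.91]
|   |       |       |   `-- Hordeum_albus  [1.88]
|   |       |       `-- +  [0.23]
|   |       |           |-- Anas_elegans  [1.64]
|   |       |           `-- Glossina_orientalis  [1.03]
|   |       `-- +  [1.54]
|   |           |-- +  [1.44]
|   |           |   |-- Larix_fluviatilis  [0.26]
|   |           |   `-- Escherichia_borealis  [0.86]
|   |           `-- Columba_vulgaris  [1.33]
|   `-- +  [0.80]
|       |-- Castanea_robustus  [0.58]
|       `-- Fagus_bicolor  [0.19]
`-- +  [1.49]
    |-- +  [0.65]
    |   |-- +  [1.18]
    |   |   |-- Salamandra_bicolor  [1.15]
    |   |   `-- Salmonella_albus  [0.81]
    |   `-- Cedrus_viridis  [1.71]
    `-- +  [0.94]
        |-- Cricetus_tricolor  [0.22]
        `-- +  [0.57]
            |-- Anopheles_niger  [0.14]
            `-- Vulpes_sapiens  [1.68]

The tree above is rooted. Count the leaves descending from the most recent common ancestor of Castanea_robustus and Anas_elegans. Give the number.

The MRCA of Castanea_robustus and Anas_elegans is the node subtending ((Bacillus_montanus,((((Apis_sapiens,(Urocyon_orientalis,(Picea_arenarius,Staphylococcus_robustus))),Lutra_vulgaris),((Bombus_albus,Hordeum_albus),(Anas_elegans,Glossina_orientalis))),((Larix_fluviatilis,Escherichia_borealis),Columba_vulgaris))),(Castanea_robustus,Fagus_bicolor)).
That clade contains 15 terminal taxa: Anas_elegans, Apis_sapiens, Bacillus_montanus, Bombus_albus, Castanea_robustus, Columba_vulgaris, Escherichia_borealis, Fagus_bicolor, Glossina_orientalis, Hordeum_albus, Larix_fluviatilis, Lutra_vulgaris, Picea_arenarius, Staphylococcus_robustus, Urocyon_orientalis.

15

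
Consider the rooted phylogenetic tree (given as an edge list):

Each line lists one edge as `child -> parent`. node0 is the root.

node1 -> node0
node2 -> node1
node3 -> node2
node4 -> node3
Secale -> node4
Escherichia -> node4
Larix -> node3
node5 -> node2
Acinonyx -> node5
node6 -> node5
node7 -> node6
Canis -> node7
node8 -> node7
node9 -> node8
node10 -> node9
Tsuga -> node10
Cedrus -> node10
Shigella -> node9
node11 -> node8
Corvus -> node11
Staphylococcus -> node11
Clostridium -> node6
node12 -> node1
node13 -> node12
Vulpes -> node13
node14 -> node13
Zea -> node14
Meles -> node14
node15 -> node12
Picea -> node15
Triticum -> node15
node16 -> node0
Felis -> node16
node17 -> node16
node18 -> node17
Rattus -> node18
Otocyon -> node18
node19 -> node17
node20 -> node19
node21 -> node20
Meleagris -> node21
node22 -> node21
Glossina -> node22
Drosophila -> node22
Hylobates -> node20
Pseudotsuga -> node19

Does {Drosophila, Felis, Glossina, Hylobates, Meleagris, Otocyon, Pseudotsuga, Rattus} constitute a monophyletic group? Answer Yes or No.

The most recent common ancestor of these taxa subtends (Felis,((Rattus,Otocyon),(((Meleagris,(Glossina,Drosophila)),Hylobates),Pseudotsuga))).
That clade has exactly 8 tips — every listed taxon and nothing else — so the group is monophyletic.

Yes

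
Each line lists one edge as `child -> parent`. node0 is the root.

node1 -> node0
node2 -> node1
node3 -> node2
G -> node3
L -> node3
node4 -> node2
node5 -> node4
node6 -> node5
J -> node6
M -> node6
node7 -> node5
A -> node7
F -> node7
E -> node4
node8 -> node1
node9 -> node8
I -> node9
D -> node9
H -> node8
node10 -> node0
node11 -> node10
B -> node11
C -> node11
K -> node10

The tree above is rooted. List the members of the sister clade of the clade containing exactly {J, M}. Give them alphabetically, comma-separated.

A, F

The clade containing exactly {J, M} attaches to the tree at the node subtending ((J,M),(A,F)).
The other lineage descending from that same node — the sister group — is (A,F); its 2 tips in alphabetical order are the answer.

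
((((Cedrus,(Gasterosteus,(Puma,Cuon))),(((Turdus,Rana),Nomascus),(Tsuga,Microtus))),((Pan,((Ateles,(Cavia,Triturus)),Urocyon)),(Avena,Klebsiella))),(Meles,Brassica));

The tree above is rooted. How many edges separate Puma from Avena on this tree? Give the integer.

8

The MRCA of Puma and Avena is the node subtending (((Cedrus,(Gasterosteus,(Puma,Cuon))),(((Turdus,Rana),Nomascus),(Tsuga,Microtus))),((Pan,((Ateles,(Cavia,Triturus)),Urocyon)),(Avena,Klebsiella))).
From Puma up to that node: 5 branches. From Avena up to the same node: 3 branches. Total: 5 + 3 = 8.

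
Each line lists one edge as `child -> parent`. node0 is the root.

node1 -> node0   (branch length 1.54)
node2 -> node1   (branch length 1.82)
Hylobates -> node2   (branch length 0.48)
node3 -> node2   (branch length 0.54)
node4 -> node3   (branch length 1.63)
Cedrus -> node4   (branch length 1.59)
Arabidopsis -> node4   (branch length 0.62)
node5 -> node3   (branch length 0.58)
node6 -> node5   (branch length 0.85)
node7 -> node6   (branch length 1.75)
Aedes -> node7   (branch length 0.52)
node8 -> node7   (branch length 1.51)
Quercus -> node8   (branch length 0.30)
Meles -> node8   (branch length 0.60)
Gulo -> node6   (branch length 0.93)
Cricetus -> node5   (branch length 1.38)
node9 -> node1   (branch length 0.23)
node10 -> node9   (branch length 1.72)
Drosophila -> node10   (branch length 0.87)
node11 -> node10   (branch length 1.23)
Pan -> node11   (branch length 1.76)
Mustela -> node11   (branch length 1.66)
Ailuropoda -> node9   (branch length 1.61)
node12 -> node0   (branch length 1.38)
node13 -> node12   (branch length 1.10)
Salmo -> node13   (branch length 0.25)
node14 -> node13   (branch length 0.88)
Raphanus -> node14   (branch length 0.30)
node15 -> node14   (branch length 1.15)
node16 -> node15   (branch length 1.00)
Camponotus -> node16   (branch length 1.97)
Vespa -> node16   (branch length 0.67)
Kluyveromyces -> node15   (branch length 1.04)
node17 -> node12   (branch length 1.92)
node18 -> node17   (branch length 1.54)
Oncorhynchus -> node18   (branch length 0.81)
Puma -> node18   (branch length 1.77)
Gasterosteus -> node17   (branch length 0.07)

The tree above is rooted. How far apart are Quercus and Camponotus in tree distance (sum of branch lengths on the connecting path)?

16.37

The path runs Quercus → … → MRCA → … → Camponotus; the MRCA is the root of the tree.
Branch lengths along that path: 0.30 + 1.51 + 1.75 + 0.85 + 0.58 + 0.54 + 1.82 + 1.54 + 1.38 + 1.10 + 0.88 + 1.15 + 1.00 + 1.97 = 16.37.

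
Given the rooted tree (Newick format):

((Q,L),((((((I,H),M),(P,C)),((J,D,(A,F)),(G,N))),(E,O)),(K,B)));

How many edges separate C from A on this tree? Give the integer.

7

The MRCA of C and A is the node subtending ((((I,H),M),(P,C)),((J,D,(A,F)),(G,N))).
From C up to that node: 3 branches. From A up to the same node: 4 branches. Total: 3 + 4 = 7.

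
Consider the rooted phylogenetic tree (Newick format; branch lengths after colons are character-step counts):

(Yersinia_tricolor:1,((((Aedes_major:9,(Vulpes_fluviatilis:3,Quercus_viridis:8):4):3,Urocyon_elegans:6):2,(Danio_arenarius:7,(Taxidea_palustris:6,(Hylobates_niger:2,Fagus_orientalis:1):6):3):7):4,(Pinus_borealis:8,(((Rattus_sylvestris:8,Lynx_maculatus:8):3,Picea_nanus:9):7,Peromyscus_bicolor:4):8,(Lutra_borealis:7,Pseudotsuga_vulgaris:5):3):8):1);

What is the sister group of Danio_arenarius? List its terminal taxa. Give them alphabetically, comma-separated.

Danio_arenarius attaches to the tree at the node subtending (Danio_arenarius,(Taxidea_palustris,(Hylobates_niger,Fagus_orientalis))).
The other lineage descending from that same node — the sister group — is (Taxidea_palustris,(Hylobates_niger,Fagus_orientalis)); its 3 tips in alphabetical order are the answer.

Fagus_orientalis, Hylobates_niger, Taxidea_palustris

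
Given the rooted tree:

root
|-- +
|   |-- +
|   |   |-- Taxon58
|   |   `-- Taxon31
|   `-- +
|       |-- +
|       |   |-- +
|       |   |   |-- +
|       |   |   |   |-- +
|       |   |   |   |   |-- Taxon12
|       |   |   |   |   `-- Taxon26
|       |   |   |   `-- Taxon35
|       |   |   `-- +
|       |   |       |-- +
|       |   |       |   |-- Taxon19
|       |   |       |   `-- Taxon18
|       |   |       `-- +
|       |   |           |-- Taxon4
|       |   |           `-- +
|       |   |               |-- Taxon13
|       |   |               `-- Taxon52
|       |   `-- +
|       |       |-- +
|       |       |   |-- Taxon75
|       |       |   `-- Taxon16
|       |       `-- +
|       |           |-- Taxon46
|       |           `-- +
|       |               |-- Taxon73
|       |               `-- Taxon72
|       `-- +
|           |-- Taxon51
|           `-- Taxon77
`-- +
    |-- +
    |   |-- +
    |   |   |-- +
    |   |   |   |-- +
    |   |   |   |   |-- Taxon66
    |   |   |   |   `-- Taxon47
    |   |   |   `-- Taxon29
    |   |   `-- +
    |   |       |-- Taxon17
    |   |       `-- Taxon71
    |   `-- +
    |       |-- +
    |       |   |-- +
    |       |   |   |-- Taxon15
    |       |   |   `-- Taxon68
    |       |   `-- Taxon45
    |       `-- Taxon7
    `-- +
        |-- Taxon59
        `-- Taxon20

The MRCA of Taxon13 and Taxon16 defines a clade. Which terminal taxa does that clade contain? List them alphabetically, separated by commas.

Tracing Taxon13: it sits inside (Taxon13,Taxon52).
Tracing Taxon16: it sits inside (Taxon75,Taxon16).
The smallest clade enclosing both is ((((Taxon12,Taxon26),Taxon35),((Taxon19,Taxon18),(Taxon4,(Taxon13,Taxon52)))),((Taxon75,Taxon16),(Taxon46,(Taxon73,Taxon72)))); the answer is its 13 terminal taxa in alphabetical order.

Taxon12, Taxon13, Taxon16, Taxon18, Taxon19, Taxon26, Taxon35, Taxon4, Taxon46, Taxon52, Taxon72, Taxon73, Taxon75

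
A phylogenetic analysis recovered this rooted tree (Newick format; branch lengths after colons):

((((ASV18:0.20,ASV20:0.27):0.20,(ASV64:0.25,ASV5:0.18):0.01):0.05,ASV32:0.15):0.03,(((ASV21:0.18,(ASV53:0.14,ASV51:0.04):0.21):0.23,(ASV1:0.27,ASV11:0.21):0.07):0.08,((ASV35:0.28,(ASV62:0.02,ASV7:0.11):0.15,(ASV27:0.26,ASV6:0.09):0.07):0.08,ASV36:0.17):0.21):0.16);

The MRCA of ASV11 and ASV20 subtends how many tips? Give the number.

16

The MRCA of ASV11 and ASV20 is the root, so the clade is the entire tree.
That clade contains 16 terminal taxa: ASV1, ASV11, ASV18, ASV20, ASV21, ASV27, ASV32, ASV35, ASV36, ASV5, ASV51, ASV53, ASV6, ASV62, ASV64, ASV7.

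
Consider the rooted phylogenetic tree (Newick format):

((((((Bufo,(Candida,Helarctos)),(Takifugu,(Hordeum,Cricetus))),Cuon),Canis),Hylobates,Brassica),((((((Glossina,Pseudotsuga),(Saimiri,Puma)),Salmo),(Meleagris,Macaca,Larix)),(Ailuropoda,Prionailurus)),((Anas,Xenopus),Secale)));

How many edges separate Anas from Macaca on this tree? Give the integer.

7

The MRCA of Anas and Macaca is the node subtending ((((((Glossina,Pseudotsuga),(Saimiri,Puma)),Salmo),(Meleagris,Macaca,Larix)),(Ailuropoda,Prionailurus)),((Anas,Xenopus),Secale)).
From Anas up to that node: 3 branches. From Macaca up to the same node: 4 branches. Total: 3 + 4 = 7.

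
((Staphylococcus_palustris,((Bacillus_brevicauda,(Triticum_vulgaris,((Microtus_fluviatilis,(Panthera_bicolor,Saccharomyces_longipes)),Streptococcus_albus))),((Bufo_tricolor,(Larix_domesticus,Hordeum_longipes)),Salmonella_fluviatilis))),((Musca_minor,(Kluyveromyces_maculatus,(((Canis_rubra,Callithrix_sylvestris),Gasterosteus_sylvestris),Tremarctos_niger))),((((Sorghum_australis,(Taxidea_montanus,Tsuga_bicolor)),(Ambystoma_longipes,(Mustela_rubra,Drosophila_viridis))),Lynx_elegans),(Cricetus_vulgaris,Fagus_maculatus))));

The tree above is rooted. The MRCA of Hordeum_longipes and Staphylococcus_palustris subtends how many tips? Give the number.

11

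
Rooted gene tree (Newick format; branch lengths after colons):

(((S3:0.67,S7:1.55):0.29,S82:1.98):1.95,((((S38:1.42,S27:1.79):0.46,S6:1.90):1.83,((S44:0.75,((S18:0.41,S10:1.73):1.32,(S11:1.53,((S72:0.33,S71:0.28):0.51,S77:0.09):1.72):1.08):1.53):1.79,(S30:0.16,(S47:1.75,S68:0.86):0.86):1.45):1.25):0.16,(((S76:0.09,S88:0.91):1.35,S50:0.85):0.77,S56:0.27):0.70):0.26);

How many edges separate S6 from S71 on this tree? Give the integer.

9

The MRCA of S6 and S71 is the node subtending (((S38,S27),S6),((S44,((S18,S10),(S11,((S72,S71),S77)))),(S30,(S47,S68)))).
From S6 up to that node: 2 branches. From S71 up to the same node: 7 branches. Total: 2 + 7 = 9.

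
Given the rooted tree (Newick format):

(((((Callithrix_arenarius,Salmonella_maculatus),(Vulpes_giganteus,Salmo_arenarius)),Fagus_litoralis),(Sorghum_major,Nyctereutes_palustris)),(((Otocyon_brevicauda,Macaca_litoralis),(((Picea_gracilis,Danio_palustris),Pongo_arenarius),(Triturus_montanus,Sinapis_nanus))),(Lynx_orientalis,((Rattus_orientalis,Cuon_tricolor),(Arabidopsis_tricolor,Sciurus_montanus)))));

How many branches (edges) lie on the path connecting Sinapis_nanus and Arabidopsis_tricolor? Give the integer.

The MRCA of Sinapis_nanus and Arabidopsis_tricolor is the node subtending (((Otocyon_brevicauda,Macaca_litoralis),(((Picea_gracilis,Danio_palustris),Pongo_arenarius),(Triturus_montanus,Sinapis_nanus))),(Lynx_orientalis,((Rattus_orientalis,Cuon_tricolor),(Arabidopsis_tricolor,Sciurus_montanus)))).
From Sinapis_nanus up to that node: 4 branches. From Arabidopsis_tricolor up to the same node: 4 branches. Total: 4 + 4 = 8.

8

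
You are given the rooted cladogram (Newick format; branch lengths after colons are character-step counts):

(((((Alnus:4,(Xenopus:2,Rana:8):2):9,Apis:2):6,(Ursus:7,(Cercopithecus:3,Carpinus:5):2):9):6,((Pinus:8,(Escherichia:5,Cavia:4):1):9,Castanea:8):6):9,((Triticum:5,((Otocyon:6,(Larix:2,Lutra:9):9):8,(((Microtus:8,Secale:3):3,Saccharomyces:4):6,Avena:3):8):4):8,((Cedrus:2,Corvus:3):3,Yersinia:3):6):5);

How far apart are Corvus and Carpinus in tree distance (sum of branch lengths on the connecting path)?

48

The path runs Corvus → … → MRCA → … → Carpinus; the MRCA is the root of the tree.
Branch lengths along that path: 3 + 3 + 6 + 5 + 9 + 6 + 9 + 2 + 5 = 48.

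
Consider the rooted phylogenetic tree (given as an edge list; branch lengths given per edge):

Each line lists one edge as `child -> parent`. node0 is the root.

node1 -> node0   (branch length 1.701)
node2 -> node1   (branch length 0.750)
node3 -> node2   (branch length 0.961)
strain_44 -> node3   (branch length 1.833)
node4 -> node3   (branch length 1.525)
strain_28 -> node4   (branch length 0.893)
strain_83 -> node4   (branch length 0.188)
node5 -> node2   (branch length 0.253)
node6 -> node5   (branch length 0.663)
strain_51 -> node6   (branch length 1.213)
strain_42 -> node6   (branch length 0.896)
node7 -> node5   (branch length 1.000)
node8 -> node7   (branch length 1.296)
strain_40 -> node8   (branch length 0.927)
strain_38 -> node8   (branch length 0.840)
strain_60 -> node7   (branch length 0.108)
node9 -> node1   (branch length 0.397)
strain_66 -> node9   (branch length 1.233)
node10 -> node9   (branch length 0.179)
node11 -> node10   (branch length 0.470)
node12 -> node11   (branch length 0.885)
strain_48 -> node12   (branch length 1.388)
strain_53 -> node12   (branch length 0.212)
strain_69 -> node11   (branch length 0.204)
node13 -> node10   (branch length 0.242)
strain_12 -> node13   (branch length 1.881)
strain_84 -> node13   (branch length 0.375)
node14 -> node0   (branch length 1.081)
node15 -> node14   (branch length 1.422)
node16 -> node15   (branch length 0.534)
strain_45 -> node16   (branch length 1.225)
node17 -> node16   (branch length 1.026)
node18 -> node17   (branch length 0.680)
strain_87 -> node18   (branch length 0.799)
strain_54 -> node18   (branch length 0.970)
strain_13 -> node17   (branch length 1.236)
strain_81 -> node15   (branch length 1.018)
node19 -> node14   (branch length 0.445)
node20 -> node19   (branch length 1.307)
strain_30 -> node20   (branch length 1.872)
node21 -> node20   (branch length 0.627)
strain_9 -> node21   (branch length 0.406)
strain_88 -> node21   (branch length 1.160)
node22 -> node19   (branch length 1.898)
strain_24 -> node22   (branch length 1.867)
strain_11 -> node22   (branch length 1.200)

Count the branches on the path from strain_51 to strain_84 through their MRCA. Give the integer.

The MRCA of strain_51 and strain_84 is the node subtending (((strain_44,(strain_28,strain_83)),((strain_51,strain_42),((strain_40,strain_38),strain_60))),(strain_66,(((strain_48,strain_53),strain_69),(strain_12,strain_84)))).
From strain_51 up to that node: 4 branches. From strain_84 up to the same node: 4 branches. Total: 4 + 4 = 8.

8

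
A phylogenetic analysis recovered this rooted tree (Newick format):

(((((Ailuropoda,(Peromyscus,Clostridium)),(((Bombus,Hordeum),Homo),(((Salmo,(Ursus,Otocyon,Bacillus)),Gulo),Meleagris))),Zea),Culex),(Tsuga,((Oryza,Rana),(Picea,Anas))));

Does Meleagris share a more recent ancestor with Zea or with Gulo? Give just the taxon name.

Gulo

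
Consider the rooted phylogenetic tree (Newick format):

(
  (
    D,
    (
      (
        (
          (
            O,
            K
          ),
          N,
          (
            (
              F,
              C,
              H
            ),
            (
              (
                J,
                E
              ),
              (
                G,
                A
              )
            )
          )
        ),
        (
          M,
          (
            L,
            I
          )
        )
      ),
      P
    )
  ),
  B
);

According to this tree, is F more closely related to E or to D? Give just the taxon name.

The MRCA of F and E subtends ((F,C,H),((J,E),(G,A))) (7 taxa).
The MRCA of F and D subtends (D,((((O,K),N,((F,C,H),((J,E),(G,A)))),(M,(L,I))),P)) (15 taxa).
The first is nested inside the second, so F shares a more recent common ancestor with E.

E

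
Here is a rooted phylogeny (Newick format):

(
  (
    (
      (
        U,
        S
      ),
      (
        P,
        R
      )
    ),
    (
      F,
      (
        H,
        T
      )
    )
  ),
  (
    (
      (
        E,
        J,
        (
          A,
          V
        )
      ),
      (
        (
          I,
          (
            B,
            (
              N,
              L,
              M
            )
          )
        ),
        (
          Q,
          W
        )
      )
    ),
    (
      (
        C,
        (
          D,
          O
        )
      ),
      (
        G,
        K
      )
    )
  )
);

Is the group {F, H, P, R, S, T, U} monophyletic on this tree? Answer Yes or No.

Yes

The most recent common ancestor of these taxa subtends (((U,S),(P,R)),(F,(H,T))).
That clade has exactly 7 tips — every listed taxon and nothing else — so the group is monophyletic.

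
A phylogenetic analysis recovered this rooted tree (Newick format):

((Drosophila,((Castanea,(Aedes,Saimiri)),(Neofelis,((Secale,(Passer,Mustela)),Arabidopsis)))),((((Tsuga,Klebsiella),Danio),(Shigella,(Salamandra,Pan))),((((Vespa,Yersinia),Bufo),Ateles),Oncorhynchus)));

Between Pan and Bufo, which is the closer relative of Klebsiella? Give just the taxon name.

The MRCA of Klebsiella and Pan subtends (((Tsuga,Klebsiella),Danio),(Shigella,(Salamandra,Pan))) (6 taxa).
The MRCA of Klebsiella and Bufo subtends ((((Tsuga,Klebsiella),Danio),(Shigella,(Salamandra,Pan))),((((Vespa,Yersinia),Bufo),Ateles),Oncorhynchus)) (11 taxa).
The first is nested inside the second, so Klebsiella shares a more recent common ancestor with Pan.

Pan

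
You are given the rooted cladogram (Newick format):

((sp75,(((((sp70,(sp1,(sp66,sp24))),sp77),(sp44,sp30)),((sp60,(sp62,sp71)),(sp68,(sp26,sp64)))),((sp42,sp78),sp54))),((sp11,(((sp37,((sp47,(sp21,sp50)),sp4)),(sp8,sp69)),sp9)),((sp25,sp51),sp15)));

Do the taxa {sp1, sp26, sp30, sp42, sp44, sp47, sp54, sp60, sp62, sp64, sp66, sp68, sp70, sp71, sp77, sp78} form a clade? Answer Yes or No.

The MRCA of the listed taxa is the root, so the smallest clade containing them is the whole tree.
That clade also contains sp11, sp15, sp21, sp24, sp25, sp37, sp4, sp50, sp51, sp69, sp75, sp8, sp9, which are not in the proposed group, so the group is not monophyletic.

No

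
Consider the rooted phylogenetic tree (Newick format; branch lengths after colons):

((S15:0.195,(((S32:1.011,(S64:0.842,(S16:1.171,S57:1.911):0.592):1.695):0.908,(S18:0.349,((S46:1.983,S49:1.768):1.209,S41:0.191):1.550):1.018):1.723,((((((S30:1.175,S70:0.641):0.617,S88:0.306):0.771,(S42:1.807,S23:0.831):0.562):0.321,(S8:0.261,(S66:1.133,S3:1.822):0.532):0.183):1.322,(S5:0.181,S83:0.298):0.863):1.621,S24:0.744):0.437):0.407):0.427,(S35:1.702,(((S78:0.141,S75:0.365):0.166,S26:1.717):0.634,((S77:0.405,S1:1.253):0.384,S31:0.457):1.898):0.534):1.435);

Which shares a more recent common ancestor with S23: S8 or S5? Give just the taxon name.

The MRCA of S23 and S8 subtends ((((S30,S70),S88),(S42,S23)),(S8,(S66,S3))) (8 taxa).
The MRCA of S23 and S5 subtends (((((S30,S70),S88),(S42,S23)),(S8,(S66,S3))),(S5,S83)) (10 taxa).
The first is nested inside the second, so S23 shares a more recent common ancestor with S8.

S8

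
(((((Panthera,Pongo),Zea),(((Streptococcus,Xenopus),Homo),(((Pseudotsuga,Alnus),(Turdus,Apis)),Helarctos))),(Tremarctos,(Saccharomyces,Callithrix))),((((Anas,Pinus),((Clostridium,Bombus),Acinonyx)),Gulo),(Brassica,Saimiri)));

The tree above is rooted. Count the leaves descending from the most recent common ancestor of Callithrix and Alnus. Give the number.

The MRCA of Callithrix and Alnus is the node subtending ((((Panthera,Pongo),Zea),(((Streptococcus,Xenopus),Homo),(((Pseudotsuga,Alnus),(Turdus,Apis)),Helarctos))),(Tremarctos,(Saccharomyces,Callithrix))).
That clade contains 14 terminal taxa: Alnus, Apis, Callithrix, Helarctos, Homo, Panthera, Pongo, Pseudotsuga, Saccharomyces, Streptococcus, Tremarctos, Turdus, Xenopus, Zea.

14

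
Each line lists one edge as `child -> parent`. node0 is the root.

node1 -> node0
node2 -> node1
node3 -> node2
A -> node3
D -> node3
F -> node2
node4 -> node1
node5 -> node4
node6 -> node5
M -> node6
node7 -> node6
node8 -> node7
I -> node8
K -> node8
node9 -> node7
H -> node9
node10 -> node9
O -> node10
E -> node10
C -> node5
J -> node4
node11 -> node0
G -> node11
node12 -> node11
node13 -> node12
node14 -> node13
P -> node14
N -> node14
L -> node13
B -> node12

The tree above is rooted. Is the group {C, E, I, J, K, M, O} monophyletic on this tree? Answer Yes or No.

The MRCA of the listed taxa subtends (((M,((I,K),(H,(O,E)))),C),J).
That clade also contains H, which is not in the proposed group, so the group is not monophyletic.

No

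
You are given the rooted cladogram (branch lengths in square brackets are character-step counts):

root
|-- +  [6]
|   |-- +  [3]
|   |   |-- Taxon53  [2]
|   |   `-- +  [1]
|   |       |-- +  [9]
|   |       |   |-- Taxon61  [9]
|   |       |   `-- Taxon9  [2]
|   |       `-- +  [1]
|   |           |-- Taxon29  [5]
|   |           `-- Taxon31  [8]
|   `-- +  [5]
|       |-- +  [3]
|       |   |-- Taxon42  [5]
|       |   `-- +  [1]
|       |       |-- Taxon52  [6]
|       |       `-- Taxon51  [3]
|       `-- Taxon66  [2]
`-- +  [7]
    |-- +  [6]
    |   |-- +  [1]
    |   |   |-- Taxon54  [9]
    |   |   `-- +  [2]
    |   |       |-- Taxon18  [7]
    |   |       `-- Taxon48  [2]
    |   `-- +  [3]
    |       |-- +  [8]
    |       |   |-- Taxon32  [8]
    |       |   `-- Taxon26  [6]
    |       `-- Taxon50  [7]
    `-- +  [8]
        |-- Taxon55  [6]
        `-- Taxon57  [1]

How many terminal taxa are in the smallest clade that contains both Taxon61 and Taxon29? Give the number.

4

The MRCA of Taxon61 and Taxon29 is the node subtending ((Taxon61,Taxon9),(Taxon29,Taxon31)).
That clade contains 4 terminal taxa: Taxon29, Taxon31, Taxon61, Taxon9.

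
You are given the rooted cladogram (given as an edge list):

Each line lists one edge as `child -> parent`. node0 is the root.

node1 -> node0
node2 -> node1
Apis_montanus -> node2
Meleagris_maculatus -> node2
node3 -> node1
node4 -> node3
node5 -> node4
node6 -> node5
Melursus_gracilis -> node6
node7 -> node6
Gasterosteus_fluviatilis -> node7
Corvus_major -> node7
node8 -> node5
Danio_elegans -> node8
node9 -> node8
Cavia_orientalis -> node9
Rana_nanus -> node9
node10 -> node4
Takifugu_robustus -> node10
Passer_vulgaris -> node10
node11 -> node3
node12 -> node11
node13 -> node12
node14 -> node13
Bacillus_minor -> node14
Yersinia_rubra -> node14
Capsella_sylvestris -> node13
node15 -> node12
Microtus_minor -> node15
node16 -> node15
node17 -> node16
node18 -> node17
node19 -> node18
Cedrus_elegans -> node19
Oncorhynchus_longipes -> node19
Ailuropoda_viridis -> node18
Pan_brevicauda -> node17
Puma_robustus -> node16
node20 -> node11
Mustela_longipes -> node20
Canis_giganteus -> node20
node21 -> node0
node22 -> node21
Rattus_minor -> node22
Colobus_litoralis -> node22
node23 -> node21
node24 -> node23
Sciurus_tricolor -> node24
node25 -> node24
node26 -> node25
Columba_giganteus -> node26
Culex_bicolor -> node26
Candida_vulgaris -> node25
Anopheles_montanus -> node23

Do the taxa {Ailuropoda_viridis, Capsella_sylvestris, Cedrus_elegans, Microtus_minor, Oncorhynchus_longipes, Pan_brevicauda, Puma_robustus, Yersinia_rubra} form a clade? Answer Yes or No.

The MRCA of the listed taxa subtends (((Bacillus_minor,Yersinia_rubra),Capsella_sylvestris),(Microtus_minor,((((Cedrus_elegans,Oncorhynchus_longipes),Ailuropoda_viridis),Pan_brevicauda),Puma_robustus))).
That clade also contains Bacillus_minor, which is not in the proposed group, so the group is not monophyletic.

No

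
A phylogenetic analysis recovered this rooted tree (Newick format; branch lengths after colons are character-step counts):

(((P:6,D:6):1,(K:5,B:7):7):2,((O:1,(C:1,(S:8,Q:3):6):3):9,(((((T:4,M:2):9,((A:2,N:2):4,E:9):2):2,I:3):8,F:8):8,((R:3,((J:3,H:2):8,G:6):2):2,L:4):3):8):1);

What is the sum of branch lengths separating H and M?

46

The path runs H → … → MRCA → … → M; the MRCA is the node subtending (((((T,M),((A,N),E)),I),F),((R,((J,H),G)),L)).
Branch lengths along that path: 2 + 8 + 2 + 2 + 3 + 8 + 8 + 2 + 9 + 2 = 46.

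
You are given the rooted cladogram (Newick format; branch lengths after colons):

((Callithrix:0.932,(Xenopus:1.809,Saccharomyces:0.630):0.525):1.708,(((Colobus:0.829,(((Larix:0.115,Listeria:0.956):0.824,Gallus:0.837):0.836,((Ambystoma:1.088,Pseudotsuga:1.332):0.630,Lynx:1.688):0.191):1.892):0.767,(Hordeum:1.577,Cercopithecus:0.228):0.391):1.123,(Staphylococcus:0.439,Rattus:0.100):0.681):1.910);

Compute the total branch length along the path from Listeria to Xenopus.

The path runs Listeria → … → MRCA → … → Xenopus; the MRCA is the root of the tree.
Branch lengths along that path: 0.956 + 0.824 + 0.836 + 1.892 + 0.767 + 1.123 + 1.910 + 1.708 + 0.525 + 1.809 = 12.350.

12.350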